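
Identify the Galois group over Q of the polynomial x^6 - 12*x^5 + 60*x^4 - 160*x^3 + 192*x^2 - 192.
A_4 (order 12)

The polynomial f is an irreducible sextic over Q, so G = Gal(f/Q) is one of the 16 transitive subgroups 6T1, ..., 6T16 of S_6. The discriminant of f is 450868486864896 = 21233664^2, a perfect square, so G is contained in A_6. The transitive groups of degree 6 contained in A_6 are: A_4 (6T4, order 12), S_4 (6T7, order 24), (C_3 x C_3) : C_4 (6T10, order 36), PSL(2,5) (6T12, order 60), A_6 (6T15, order 360). By Dedekind's theorem, for a prime p not dividing disc(f) the degrees of the irreducible factors of f mod p form the cycle type of an element of G. Factoring f modulo the 33 such primes p <= 149 (skipping 2, 3, which divide the discriminant), each new pattern first appears at: mod 5: f = (x^3 + x^2 + x + 4)(x^3 + 2x^2 + 2x + 2), pattern 3+3; mod 17: f = (x + 2)(x + 11)(x^2 + 13x + 9)(x^2 + 13x + 15), pattern 2+2+1+1; mod 71: f = (x + 5)(x + 6)(x + 8)(x + 59)(x + 61)(x + 62), pattern 1+1+1+1+1+1. No other pattern occurs in this range, so the set of observed cycle types is {3+3, 2+2+1+1, 1+1+1+1+1+1}. The candidates containing elements of all these cycle types are A_4 (6T4) of order 12, S_4 (6T7) of order 24, (C_3 x C_3) : C_4 (6T10) of order 36, PSL(2,5) (6T12) of order 60, A_6 (6T15) of order 360; the others are excluded. The observed types are precisely the cycle types that occur in A_4 (6T4). Each of the other remaining candidates has further cycle types, and by the Chebotarev density theorem the matching factorization patterns would occur for a proportion of primes equal to their share of the group: S_4 (6T7) additionally contains elements of type 4+2 (6 of its 24 elements, about 25% of primes); (C_3 x C_3) : C_4 (6T10) additionally contains elements of type 4+2, 3+1+1+1 (22 of its 36 elements, about 61% of primes); PSL(2,5) (6T12) additionally contains elements of type 5+1 (24 of its 60 elements, about 40% of primes); A_6 (6T15) additionally contains elements of type 5+1, 4+2, 3+1+1+1 (274 of its 360 elements, about 76% of primes). None of the 33 primes tested shows any such pattern (for each of these groups the chance of that is below 10^-4), which rules them out. Hence G = A_4 (6T4), of order 12.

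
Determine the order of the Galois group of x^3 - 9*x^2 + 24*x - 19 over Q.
The degree of the splitting field over Q equals the order of the Galois group, so first determine the group. The polynomial is an irreducible cubic over Q and its discriminant is 81 = 9^2, a perfect square. For an irreducible cubic, a square discriminant forces the Galois group to be A_3, the cyclic group of order 3. The Galois group C_3 (3T1) has order 3, so the splitting field has degree 3 over Q.

3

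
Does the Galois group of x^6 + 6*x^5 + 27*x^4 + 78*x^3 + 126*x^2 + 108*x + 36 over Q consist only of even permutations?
No

The polynomial is irreducible of degree 6 over Q. Its discriminant is 132239526912, which is not a perfect square. A Galois group lies in the alternating group exactly when the discriminant is a square in Q, so the Galois group (D_6) is not contained in A_6.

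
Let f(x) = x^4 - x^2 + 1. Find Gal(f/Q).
4T2: V_4

The polynomial is an irreducible quartic over Q and its discriminant is 144 = 12^2, a perfect square, so the Galois group is contained in A_4. The resolvent cubic y^3 + y^2 - 4*y - 4 splits completely over Q, which gives the Klein four-group V_4.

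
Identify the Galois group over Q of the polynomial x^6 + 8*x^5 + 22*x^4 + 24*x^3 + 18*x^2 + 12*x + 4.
(S_3 x S_3) : C_2, the group 6T13 of order 72

The polynomial f is an irreducible sextic over Q, so G = Gal(f/Q) is one of the 16 transitive subgroups 6T1, ..., 6T16 of S_6. The discriminant of f is -147116032, which is not a perfect square, so G is not contained in A_6. The transitive groups of degree 6 not contained in A_6 are: C_6 (6T1, order 6), S_3 (6T2, order 6), D_6 (6T3, order 12), C_3 x S_3 (6T5, order 18), A_4 x C_2 (6T6, order 24), S_4 (6T8, order 24), S_3 x S_3 (6T9, order 36), S_4 x C_2 (6T11, order 48), (S_3 x S_3) : C_2 (6T13, order 72), PGL(2,5) (6T14, order 120), S_6 (6T16, order 720). By Dedekind's theorem, for a prime p not dividing disc(f) the degrees of the irreducible factors of f mod p form the cycle type of an element of G. Factoring f modulo the 28 such primes p <= 113 (skipping 2, 7, which divide the discriminant), each new pattern first appears at: mod 3: f = (x^6 + 2x^5 + x^4 + 1), pattern 6; mod 5: f = (x + 2)(x^2 + 2x + 3)(x^3 + 4x^2 + 4x + 4), pattern 3+2+1; mod 11: f = (x^2 + 4)(x^4 + 8x^3 + 7x^2 + 3x + 1), pattern 4+2; mod 17: f = (x^3 + 4x^2 + 8x + 9)(x^3 + 4x^2 + 15x + 8), pattern 3+3; mod 19: f = (x^2 + 5x + 12)(x^2 + 5x + 18)(x^2 + 17x + 6), pattern 2+2+2; mod 37: f = (x + 8)(x + 20)(x^2 + 21x + 8)(x^2 + 33x + 17), pattern 2+2+1+1; mod 41: f = (x + 8)(x + 16)(x + 21)(x^3 + 4x^2 + 30x + 18), pattern 3+1+1+1; mod 113: f = (x + 12)(x + 21)(x + 102)(x + 107)(x^2 + 105x + 54), pattern 2+1+1+1+1. No other pattern occurs in this range, so the set of observed cycle types is {6, 3+2+1, 4+2, 3+3, 2+2+2, 2+2+1+1, 3+1+1+1, 2+1+1+1+1}. The candidates containing elements of all these cycle types are (S_3 x S_3) : C_2 (6T13) of order 72, S_6 (6T16) of order 720; the others are excluded. The observed types are precisely the cycle types that occur in (S_3 x S_3) : C_2 (6T13) (apart from the identity). Each of the other remaining candidates has further cycle types, and by the Chebotarev density theorem the matching factorization patterns would occur for a proportion of primes equal to their share of the group: S_6 (6T16) additionally contains elements of type 5+1, 4+1+1 (234 of its 720 elements, about 32% of primes). None of the 28 primes tested shows any such pattern (for each of these groups the chance of that is below 10^-4), which rules them out. Hence G = (S_3 x S_3) : C_2 (6T13), of order 72.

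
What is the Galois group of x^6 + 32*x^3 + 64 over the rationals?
D_6, the dihedral group of order 12

The polynomial f is an irreducible sextic over Q, so G = Gal(f/Q) is one of the 16 transitive subgroups 6T1, ..., 6T16 of S_6. The discriminant of f is 1352605460594688, which is not a perfect square, so G is not contained in A_6. The transitive groups of degree 6 not contained in A_6 are: C_6 (6T1, order 6), S_3 (6T2, order 6), D_6 (6T3, order 12), C_3 x S_3 (6T5, order 18), A_4 x C_2 (6T6, order 24), S_4 (6T8, order 24), S_3 x S_3 (6T9, order 36), S_4 x C_2 (6T11, order 48), (S_3 x S_3) : C_2 (6T13, order 72), PGL(2,5) (6T14, order 120), S_6 (6T16, order 720). By Dedekind's theorem, for a prime p not dividing disc(f) the degrees of the irreducible factors of f mod p form the cycle type of an element of G. Factoring f modulo the 79 such primes p <= 419 (skipping 2, 3, which divide the discriminant), each new pattern first appears at: mod 5: f = (x^6 + 2x^3 + 4), pattern 6; mod 7: f = (x^2 + 3x + 1)(x^2 + 5x + 2)(x^2 + 6x + 4), pattern 2+2+2; mod 11: f = (x + 1)(x + 4)(x^2 + 7x + 5)(x^2 + 10x + 1), pattern 2+2+1+1; mod 13: f = (x^3 + 9)(x^3 + 10), pattern 3+3; mod 97: f = (x + 36)(x + 47)(x + 54)(x + 62)(x + 93)(x + 96), pattern 1+1+1+1+1+1. No other pattern occurs in this range, so the set of observed cycle types is {6, 2+2+2, 2+2+1+1, 3+3, 1+1+1+1+1+1}. The candidates containing elements of all these cycle types are D_6 (6T3) of order 12, A_4 x C_2 (6T6) of order 24, S_3 x S_3 (6T9) of order 36, S_4 x C_2 (6T11) of order 48, (S_3 x S_3) : C_2 (6T13) of order 72, PGL(2,5) (6T14) of order 120, S_6 (6T16) of order 720; the others are excluded. The observed types are precisely the cycle types that occur in D_6 (6T3). Each of the other remaining candidates has further cycle types, and by the Chebotarev density theorem the matching factorization patterns would occur for a proportion of primes equal to their share of the group: A_4 x C_2 (6T6) additionally contains elements of type 2+1+1+1+1 (3 of its 24 elements, about 12% of primes); S_3 x S_3 (6T9) additionally contains elements of type 3+1+1+1 (4 of its 36 elements, about 11% of primes); S_4 x C_2 (6T11) additionally contains elements of type 4+2, 4+1+1, 2+1+1+1+1 (15 of its 48 elements, about 31% of primes); (S_3 x S_3) : C_2 (6T13) additionally contains elements of type 4+2, 3+2+1, 3+1+1+1, 2+1+1+1+1 (40 of its 72 elements, about 56% of primes); PGL(2,5) (6T14) additionally contains elements of type 5+1, 4+1+1 (54 of its 120 elements, about 45% of primes); S_6 (6T16) additionally contains elements of type 5+1, 4+2, 4+1+1, 3+2+1, 3+1+1+1, 2+1+1+1+1 (499 of its 720 elements, about 69% of primes). None of the 79 primes tested shows any such pattern (for each of these groups the chance of that is below 10^-4), which rules them out. Hence G = D_6 (6T3), of order 12.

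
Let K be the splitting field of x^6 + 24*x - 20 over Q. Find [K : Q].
360

The degree of the splitting field over Q equals the order of the Galois group, so first determine the group. The polynomial f is an irreducible sextic over Q, so G = Gal(f/Q) is one of the 16 transitive subgroups 6T1, ..., 6T16 of S_6. The discriminant of f is 746496000000 = 864000^2, a perfect square, so G is contained in A_6. The transitive groups of degree 6 contained in A_6 are: A_4 (6T4, order 12), S_4 (6T7, order 24), (C_3 x C_3) : C_4 (6T10, order 36), PSL(2,5) (6T12, order 60), A_6 (6T15, order 360). By Dedekind's theorem, for a prime p not dividing disc(f) the degrees of the irreducible factors of f mod p form the cycle type of an element of G. Factoring f modulo the 6 such primes p <= 23 (skipping 2, 3, 5, which divide the discriminant), each new pattern first appears at: mod 7: f = (x + 3)(x^5 + 4x^4 + 2x^3 + x^2 + 4x + 5), pattern 5+1; mod 23: f = (x + 7)(x + 12)(x + 21)(x^3 + 6x^2 + 13x + 16), pattern 3+1+1+1. No other pattern occurs in this range, so the set of observed cycle types is {5+1, 3+1+1+1}. Among the candidates above, the only group containing elements of all these cycle types is A_6 (6T15) — each of A_4 (6T4), S_4 (6T7), (C_3 x C_3) : C_4 (6T10), PSL(2,5) (6T12) lacks at least one of them. Hence G = A_6 (6T15), of order 360. The Galois group A_6 (6T15) has order 360, so the splitting field has degree 360 over Q.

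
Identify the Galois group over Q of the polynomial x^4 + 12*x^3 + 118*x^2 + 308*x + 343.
C_4, the cyclic group of order 4

The polynomial is an irreducible quartic over Q and its discriminant is 45452331008, which is not a perfect square, so the Galois group is not contained in A_4. The resolvent cubic y^3 - 118*y^2 + 2324*y + 17640 has exactly one rational root, so the Galois group is C_4 or D_4. The quartic becomes reducible over Q(sqrt(disc)), so the group is C_4.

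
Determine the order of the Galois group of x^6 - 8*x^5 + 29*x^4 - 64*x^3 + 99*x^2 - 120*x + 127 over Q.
6

The degree of the splitting field over Q equals the order of the Galois group, so first determine the group. The polynomial f is an irreducible sextic over Q, so G = Gal(f/Q) is one of the 16 transitive subgroups 6T1, ..., 6T16 of S_6. The discriminant of f is -18046378835968, which is not a perfect square, so G is not contained in A_6. The transitive groups of degree 6 not contained in A_6 are: C_6 (6T1, order 6), S_3 (6T2, order 6), D_6 (6T3, order 12), C_3 x S_3 (6T5, order 18), A_4 x C_2 (6T6, order 24), S_4 (6T8, order 24), S_3 x S_3 (6T9, order 36), S_4 x C_2 (6T11, order 48), (S_3 x S_3) : C_2 (6T13, order 72), PGL(2,5) (6T14, order 120), S_6 (6T16, order 720). By Dedekind's theorem, for a prime p not dividing disc(f) the degrees of the irreducible factors of f mod p form the cycle type of an element of G. Factoring f modulo the 37 such primes p <= 167 (skipping 2, 7, which divide the discriminant), each new pattern first appears at: mod 3: f = (x^6 + x^5 + 2x^4 + 2x^3 + 1), pattern 6; mod 11: f = (x^3 + 5x^2 + 2)(x^3 + 9x^2 + 6x + 3), pattern 3+3; mod 13: f = (x^2 + x + 2)(x^2 + 5x + 11)(x^2 + 12x + 4), pattern 2+2+2; mod 29: f = (x + 2)(x + 10)(x + 13)(x + 16)(x + 18)(x + 20), pattern 1+1+1+1+1+1. No other pattern occurs in this range, so the set of observed cycle types is {6, 3+3, 2+2+2, 1+1+1+1+1+1}. The candidates containing elements of all these cycle types are C_6 (6T1) of order 6, D_6 (6T3) of order 12, C_3 x S_3 (6T5) of order 18, A_4 x C_2 (6T6) of order 24, S_3 x S_3 (6T9) of order 36, S_4 x C_2 (6T11) of order 48, (S_3 x S_3) : C_2 (6T13) of order 72, PGL(2,5) (6T14) of order 120, S_6 (6T16) of order 720; the others are excluded. The observed types are precisely the cycle types that occur in C_6 (6T1). Each of the other remaining candidates has further cycle types, and by the Chebotarev density theorem the matching factorization patterns would occur for a proportion of primes equal to their share of the group: D_6 (6T3) additionally contains elements of type 2+2+1+1 (3 of its 12 elements, about 25% of primes); C_3 x S_3 (6T5) additionally contains elements of type 3+1+1+1 (4 of its 18 elements, about 22% of primes); A_4 x C_2 (6T6) additionally contains elements of type 2+2+1+1, 2+1+1+1+1 (6 of its 24 elements, about 25% of primes); S_3 x S_3 (6T9) additionally contains elements of type 3+1+1+1, 2+2+1+1 (13 of its 36 elements, about 36% of primes); S_4 x C_2 (6T11) additionally contains elements of type 4+2, 4+1+1, 2+2+1+1, 2+1+1+1+1 (24 of its 48 elements, about 50% of primes); (S_3 x S_3) : C_2 (6T13) additionally contains elements of type 4+2, 3+2+1, 3+1+1+1, 2+2+1+1, 2+1+1+1+1 (49 of its 72 elements, about 68% of primes); PGL(2,5) (6T14) additionally contains elements of type 5+1, 4+1+1, 2+2+1+1 (69 of its 120 elements, about 58% of primes); S_6 (6T16) additionally contains elements of type 5+1, 4+2, 4+1+1, 3+2+1, 3+1+1+1, 2+2+1+1, 2+1+1+1+1 (544 of its 720 elements, about 76% of primes). None of the 37 primes tested shows any such pattern (for each of these groups the chance of that is below 10^-4), which rules them out. Hence G = C_6 (6T1), of order 6. The Galois group C_6 (6T1) has order 6, so the splitting field has degree 6 over Q.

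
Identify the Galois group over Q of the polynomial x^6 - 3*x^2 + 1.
The polynomial f is an irreducible sextic over Q, so G = Gal(f/Q) is one of the 16 transitive subgroups 6T1, ..., 6T16 of S_6. The discriminant of f is -419904, which is not a perfect square, so G is not contained in A_6. The transitive groups of degree 6 not contained in A_6 are: C_6 (6T1, order 6), S_3 (6T2, order 6), D_6 (6T3, order 12), C_3 x S_3 (6T5, order 18), A_4 x C_2 (6T6, order 24), S_4 (6T8, order 24), S_3 x S_3 (6T9, order 36), S_4 x C_2 (6T11, order 48), (S_3 x S_3) : C_2 (6T13, order 72), PGL(2,5) (6T14, order 120), S_6 (6T16, order 720). By Dedekind's theorem, for a prime p not dividing disc(f) the degrees of the irreducible factors of f mod p form the cycle type of an element of G. Factoring f modulo the 33 such primes p <= 149 (skipping 2, 3, which divide the discriminant), each new pattern first appears at: mod 5: f = (x^3 + 2x^2 + 2x + 3)(x^3 + 3x^2 + 2x + 2), pattern 3+3; mod 7: f = (x^6 + 4x^2 + 1), pattern 6; mod 17: f = (x + 8)(x + 9)(x^2 + 3)(x^2 + 10), pattern 2+2+1+1; mod 19: f = (x + 3)(x + 8)(x + 11)(x + 16)(x^2 + 16), pattern 2+1+1+1+1; mod 71: f = (x^2 + 16)(x^2 + 25)(x^2 + 30), pattern 2+2+2. No other pattern occurs in this range, so the set of observed cycle types is {3+3, 6, 2+2+1+1, 2+1+1+1+1, 2+2+2}. The candidates containing elements of all these cycle types are A_4 x C_2 (6T6) of order 24, S_4 x C_2 (6T11) of order 48, (S_3 x S_3) : C_2 (6T13) of order 72, S_6 (6T16) of order 720; the others are excluded. The observed types are precisely the cycle types that occur in A_4 x C_2 (6T6) (apart from the identity). Each of the other remaining candidates has further cycle types, and by the Chebotarev density theorem the matching factorization patterns would occur for a proportion of primes equal to their share of the group: S_4 x C_2 (6T11) additionally contains elements of type 4+2, 4+1+1 (12 of its 48 elements, about 25% of primes); (S_3 x S_3) : C_2 (6T13) additionally contains elements of type 4+2, 3+2+1, 3+1+1+1 (34 of its 72 elements, about 47% of primes); S_6 (6T16) additionally contains elements of type 5+1, 4+2, 4+1+1, 3+2+1, 3+1+1+1 (484 of its 720 elements, about 67% of primes). None of the 33 primes tested shows any such pattern (for each of these groups the chance of that is below 10^-4), which rules them out. Hence G = A_4 x C_2 (6T6), of order 24.

6T6: A_4 x C_2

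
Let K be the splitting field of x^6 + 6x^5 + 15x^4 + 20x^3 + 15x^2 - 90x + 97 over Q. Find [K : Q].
72

The degree of the splitting field over Q equals the order of the Galois group, so first determine the group. The polynomial f is an irreducible sextic over Q, so G = Gal(f/Q) is one of the 16 transitive subgroups 6T1, ..., 6T16 of S_6. The discriminant of f is -9727331052552192, which is not a perfect square, so G is not contained in A_6. The transitive groups of degree 6 not contained in A_6 are: C_6 (6T1, order 6), S_3 (6T2, order 6), D_6 (6T3, order 12), C_3 x S_3 (6T5, order 18), A_4 x C_2 (6T6, order 24), S_4 (6T8, order 24), S_3 x S_3 (6T9, order 36), S_4 x C_2 (6T11, order 48), (S_3 x S_3) : C_2 (6T13, order 72), PGL(2,5) (6T14, order 120), S_6 (6T16, order 720). By Dedekind's theorem, for a prime p not dividing disc(f) the degrees of the irreducible factors of f mod p form the cycle type of an element of G. Factoring f modulo the 27 such primes p <= 127 (skipping 2, 3, 17, 43, which divide the discriminant), each new pattern first appears at: mod 5: f = (x^6 + x^5 + 2), pattern 6; mod 7: f = (x + 3)(x^2 + 3x + 5)(x^3 + x + 6), pattern 3+2+1; mod 11: f = (x^2 + 9x + 5)(x^4 + 8x^3 + 4x^2 + 10x + 4), pattern 4+2; mod 13: f = (x + 4)(x + 7)(x^2 + 11)(x^2 + 8x + 5), pattern 2+2+1+1; mod 61: f = (x + 20)(x + 42)(x + 54)(x + 58)(x^2 + 15x + 31), pattern 2+1+1+1+1; mod 97: f = (x)(x + 74)(x + 78)(x^3 + 48x^2 + 42x + 14), pattern 3+1+1+1; mod 113: f = (x^2 + 25x + 105)(x^2 + 100x + 48)(x^2 + 107x + 33), pattern 2+2+2; mod 127: f = (x^3 + 52x^2 + 46x + 36)(x^3 + 81x^2 + 75x + 105), pattern 3+3. No other pattern occurs in this range, so the set of observed cycle types is {6, 3+2+1, 4+2, 2+2+1+1, 2+1+1+1+1, 3+1+1+1, 2+2+2, 3+3}. The candidates containing elements of all these cycle types are (S_3 x S_3) : C_2 (6T13) of order 72, S_6 (6T16) of order 720; the others are excluded. The observed types are precisely the cycle types that occur in (S_3 x S_3) : C_2 (6T13) (apart from the identity). Each of the other remaining candidates has further cycle types, and by the Chebotarev density theorem the matching factorization patterns would occur for a proportion of primes equal to their share of the group: S_6 (6T16) additionally contains elements of type 5+1, 4+1+1 (234 of its 720 elements, about 32% of primes). None of the 27 primes tested shows any such pattern (for each of these groups the chance of that is below 10^-4), which rules them out. Hence G = (S_3 x S_3) : C_2 (6T13), of order 72. The Galois group (S_3 x S_3) : C_2 (6T13) has order 72, so the splitting field has degree 72 over Q.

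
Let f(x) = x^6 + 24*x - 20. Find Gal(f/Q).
The polynomial f is an irreducible sextic over Q, so G = Gal(f/Q) is one of the 16 transitive subgroups 6T1, ..., 6T16 of S_6. The discriminant of f is 746496000000 = 864000^2, a perfect square, so G is contained in A_6. The transitive groups of degree 6 contained in A_6 are: A_4 (6T4, order 12), S_4 (6T7, order 24), (C_3 x C_3) : C_4 (6T10, order 36), PSL(2,5) (6T12, order 60), A_6 (6T15, order 360). By Dedekind's theorem, for a prime p not dividing disc(f) the degrees of the irreducible factors of f mod p form the cycle type of an element of G. Factoring f modulo the 6 such primes p <= 23 (skipping 2, 3, 5, which divide the discriminant), each new pattern first appears at: mod 7: f = (x + 3)(x^5 + 4x^4 + 2x^3 + x^2 + 4x + 5), pattern 5+1; mod 23: f = (x + 7)(x + 12)(x + 21)(x^3 + 6x^2 + 13x + 16), pattern 3+1+1+1. No other pattern occurs in this range, so the set of observed cycle types is {5+1, 3+1+1+1}. Among the candidates above, the only group containing elements of all these cycle types is A_6 (6T15) — each of A_4 (6T4), S_4 (6T7), (C_3 x C_3) : C_4 (6T10), PSL(2,5) (6T12) lacks at least one of them. Hence G = A_6 (6T15), of order 360.

A_6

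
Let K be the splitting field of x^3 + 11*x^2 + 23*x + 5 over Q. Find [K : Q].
The degree of the splitting field over Q equals the order of the Galois group, so first determine the group. The polynomial is an irreducible cubic over Q and its discriminant is 10816 = 104^2, a perfect square. For an irreducible cubic, a square discriminant forces the Galois group to be A_3, the cyclic group of order 3. The Galois group C_3 (3T1) has order 3, so the splitting field has degree 3 over Q.

3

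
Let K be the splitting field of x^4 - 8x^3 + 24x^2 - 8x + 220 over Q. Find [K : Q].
12

The degree of the splitting field over Q equals the order of the Galois group, so first determine the group. The polynomial is an irreducible quartic over Q and its discriminant is 4087812096 = 63936^2, a perfect square, so the Galois group is contained in A_4. The resolvent cubic y^3 - 24*y^2 - 816*y + 6976 is irreducible over Q. An irreducible resolvent with square discriminant gives A_4. The Galois group A_4 (4T4) has order 12, so the splitting field has degree 12 over Q.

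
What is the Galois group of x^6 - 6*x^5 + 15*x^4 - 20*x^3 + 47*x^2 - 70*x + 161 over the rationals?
The polynomial f is an irreducible sextic over Q, so G = Gal(f/Q) is one of the 16 transitive subgroups 6T1, ..., 6T16 of S_6. The discriminant of f is -2693803488051200, which is not a perfect square, so G is not contained in A_6. The transitive groups of degree 6 not contained in A_6 are: C_6 (6T1, order 6), S_3 (6T2, order 6), D_6 (6T3, order 12), C_3 x S_3 (6T5, order 18), A_4 x C_2 (6T6, order 24), S_4 (6T8, order 24), S_3 x S_3 (6T9, order 36), S_4 x C_2 (6T11, order 48), (S_3 x S_3) : C_2 (6T13, order 72), PGL(2,5) (6T14, order 120), S_6 (6T16, order 720). By Dedekind's theorem, for a prime p not dividing disc(f) the degrees of the irreducible factors of f mod p form the cycle type of an element of G. Factoring f modulo the 17 such primes p <= 71 (skipping 2, 5, 7, which divide the discriminant), each new pattern first appears at: mod 3: f = (x^3 + x^2 + 2)(x^3 + 2x^2 + x + 1), pattern 3+3; mod 13: f = (x^6 + 7x^5 + 2x^4 + 6x^3 + 8x^2 + 8x + 5), pattern 6; mod 19: f = (x^2 + 17x + 2)(x^4 + 15x^3 + 5x^2 + 17x + 14), pattern 4+2; mod 23: f = (x)(x + 21)(x^4 + 19x^3 + 7x^2 + 17x + 12), pattern 4+1+1; mod 53: f = (x^2 + 20x + 25)(x^2 + 29x + 16)(x^2 + 51x + 22), pattern 2+2+2; mod 59: f = (x + 7)(x + 50)(x^2 + 8x + 14)(x^2 + 47x + 34), pattern 2+2+1+1; mod 71: f = (x + 15)(x + 21)(x + 48)(x + 54)(x^2 + 69x + 31), pattern 2+1+1+1+1. No other pattern occurs in this range, so the set of observed cycle types is {3+3, 6, 4+2, 4+1+1, 2+2+2, 2+2+1+1, 2+1+1+1+1}. The candidates containing elements of all these cycle types are S_4 x C_2 (6T11) of order 48, S_6 (6T16) of order 720; the others are excluded. The observed types are precisely the cycle types that occur in S_4 x C_2 (6T11) (apart from the identity). Each of the other remaining candidates has further cycle types, and by the Chebotarev density theorem the matching factorization patterns would occur for a proportion of primes equal to their share of the group: S_6 (6T16) additionally contains elements of type 5+1, 3+2+1, 3+1+1+1 (304 of its 720 elements, about 42% of primes). None of the 17 primes tested shows any such pattern (for each of these groups the chance of that is below 10^-4), which rules them out. Hence G = S_4 x C_2 (6T11), of order 48.

S_4 x C_2 (order 48)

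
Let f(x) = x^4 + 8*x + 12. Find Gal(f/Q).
A_4, the alternating group on 4 letters

The polynomial is an irreducible quartic over Q and its discriminant is 331776 = 576^2, a perfect square, so the Galois group is contained in A_4. The resolvent cubic y^3 - 48*y - 64 is irreducible over Q. An irreducible resolvent with square discriminant gives A_4.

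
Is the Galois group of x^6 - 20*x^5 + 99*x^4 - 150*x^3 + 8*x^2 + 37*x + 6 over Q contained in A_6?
The polynomial is irreducible of degree 6 over Q. Its discriminant is 1770264843169 = 1330513^2, a perfect square. A Galois group lies in the alternating group exactly when the discriminant is a square in Q, so the Galois group (PSL(2,5)) is contained in A_6.

Yes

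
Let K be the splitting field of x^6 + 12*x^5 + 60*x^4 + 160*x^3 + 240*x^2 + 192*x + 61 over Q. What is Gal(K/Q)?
D_6 (order 12)

The polynomial f is an irreducible sextic over Q, so G = Gal(f/Q) is one of the 16 transitive subgroups 6T1, ..., 6T16 of S_6. The discriminant of f is 11337408, which is not a perfect square, so G is not contained in A_6. The transitive groups of degree 6 not contained in A_6 are: C_6 (6T1, order 6), S_3 (6T2, order 6), D_6 (6T3, order 12), C_3 x S_3 (6T5, order 18), A_4 x C_2 (6T6, order 24), S_4 (6T8, order 24), S_3 x S_3 (6T9, order 36), S_4 x C_2 (6T11, order 48), (S_3 x S_3) : C_2 (6T13, order 72), PGL(2,5) (6T14, order 120), S_6 (6T16, order 720). By Dedekind's theorem, for a prime p not dividing disc(f) the degrees of the irreducible factors of f mod p form the cycle type of an element of G. Factoring f modulo the 79 such primes p <= 419 (skipping 2, 3, which divide the discriminant), each new pattern first appears at: mod 5: f = (x^2 + x + 1)(x^2 + 2x + 3)(x^2 + 4x + 2), pattern 2+2+2; mod 7: f = (x^6 + 5x^5 + 4x^4 + 6x^3 + 2x^2 + 3x + 5), pattern 6; mod 11: f = (x + 5)(x + 10)(x^2 + x + 7)(x^2 + 7x + 8), pattern 2+2+1+1; mod 13: f = (x^3 + 6x^2 + 12x + 4)(x^3 + 6x^2 + 12x + 12), pattern 3+3; mod 61: f = (x)(x + 4)(x + 28)(x + 30)(x + 35)(x + 37), pattern 1+1+1+1+1+1. No other pattern occurs in this range, so the set of observed cycle types is {2+2+2, 6, 2+2+1+1, 3+3, 1+1+1+1+1+1}. The candidates containing elements of all these cycle types are D_6 (6T3) of order 12, A_4 x C_2 (6T6) of order 24, S_3 x S_3 (6T9) of order 36, S_4 x C_2 (6T11) of order 48, (S_3 x S_3) : C_2 (6T13) of order 72, PGL(2,5) (6T14) of order 120, S_6 (6T16) of order 720; the others are excluded. The observed types are precisely the cycle types that occur in D_6 (6T3). Each of the other remaining candidates has further cycle types, and by the Chebotarev density theorem the matching factorization patterns would occur for a proportion of primes equal to their share of the group: A_4 x C_2 (6T6) additionally contains elements of type 2+1+1+1+1 (3 of its 24 elements, about 12% of primes); S_3 x S_3 (6T9) additionally contains elements of type 3+1+1+1 (4 of its 36 elements, about 11% of primes); S_4 x C_2 (6T11) additionally contains elements of type 4+2, 4+1+1, 2+1+1+1+1 (15 of its 48 elements, about 31% of primes); (S_3 x S_3) : C_2 (6T13) additionally contains elements of type 4+2, 3+2+1, 3+1+1+1, 2+1+1+1+1 (40 of its 72 elements, about 56% of primes); PGL(2,5) (6T14) additionally contains elements of type 5+1, 4+1+1 (54 of its 120 elements, about 45% of primes); S_6 (6T16) additionally contains elements of type 5+1, 4+2, 4+1+1, 3+2+1, 3+1+1+1, 2+1+1+1+1 (499 of its 720 elements, about 69% of primes). None of the 79 primes tested shows any such pattern (for each of these groups the chance of that is below 10^-4), which rules them out. Hence G = D_6 (6T3), of order 12.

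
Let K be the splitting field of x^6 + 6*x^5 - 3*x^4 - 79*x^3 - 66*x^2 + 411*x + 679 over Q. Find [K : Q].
The degree of the splitting field over Q equals the order of the Galois group, so first determine the group. The polynomial f is an irreducible sextic over Q, so G = Gal(f/Q) is one of the 16 transitive subgroups 6T1, ..., 6T16 of S_6. The discriminant of f is -152796047606667, which is not a perfect square, so G is not contained in A_6. The transitive groups of degree 6 not contained in A_6 are: C_6 (6T1, order 6), S_3 (6T2, order 6), D_6 (6T3, order 12), C_3 x S_3 (6T5, order 18), A_4 x C_2 (6T6, order 24), S_4 (6T8, order 24), S_3 x S_3 (6T9, order 36), S_4 x C_2 (6T11, order 48), (S_3 x S_3) : C_2 (6T13, order 72), PGL(2,5) (6T14, order 120), S_6 (6T16, order 720). By Dedekind's theorem, for a prime p not dividing disc(f) the degrees of the irreducible factors of f mod p form the cycle type of an element of G. Factoring f modulo the 33 such primes p <= 149 (skipping 3, 43, which divide the discriminant), each new pattern first appears at: mod 2: f = (x^6 + x^4 + x^3 + x + 1), pattern 6; mod 7: f = (x)(x + 1)(x + 2)(x^3 + 3x^2 + 6), pattern 3+1+1+1; mod 17: f = (x^2 + 11)(x^2 + 8x + 11)(x^2 + 15x + 8), pattern 2+2+2; mod 19: f = (x^3 + 3x^2 + x + 11)(x^3 + 3x^2 + 6x + 3), pattern 3+3; mod 73: f = (x + 4)(x + 21)(x + 37)(x + 40)(x + 51)(x + 72), pattern 1+1+1+1+1+1. No other pattern occurs in this range, so the set of observed cycle types is {6, 3+1+1+1, 2+2+2, 3+3, 1+1+1+1+1+1}. The candidates containing elements of all these cycle types are C_3 x S_3 (6T5) of order 18, S_3 x S_3 (6T9) of order 36, (S_3 x S_3) : C_2 (6T13) of order 72, S_6 (6T16) of order 720; the others are excluded. The observed types are precisely the cycle types that occur in C_3 x S_3 (6T5). Each of the other remaining candidates has further cycle types, and by the Chebotarev density theorem the matching factorization patterns would occur for a proportion of primes equal to their share of the group: S_3 x S_3 (6T9) additionally contains elements of type 2+2+1+1 (9 of its 36 elements, about 25% of primes); (S_3 x S_3) : C_2 (6T13) additionally contains elements of type 4+2, 3+2+1, 2+2+1+1, 2+1+1+1+1 (45 of its 72 elements, about 62% of primes); S_6 (6T16) additionally contains elements of type 5+1, 4+2, 4+1+1, 3+2+1, 2+2+1+1, 2+1+1+1+1 (504 of its 720 elements, about 70% of primes). None of the 33 primes tested shows any such pattern (for each of these groups the chance of that is below 10^-4), which rules them out. Hence G = C_3 x S_3 (6T5), of order 18. The Galois group C_3 x S_3 (6T5) has order 18, so the splitting field has degree 18 over Q.

18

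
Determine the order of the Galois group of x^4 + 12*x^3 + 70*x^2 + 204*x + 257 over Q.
The degree of the splitting field over Q equals the order of the Galois group, so first determine the group. The polynomial is an irreducible quartic over Q and its discriminant is 8388608, which is not a perfect square, so the Galois group is not contained in A_4. The resolvent cubic y^3 - 70*y^2 + 1420*y - 6664 has exactly one rational root, so the Galois group is C_4 or D_4. The quartic becomes reducible over Q(sqrt(disc)), so the group is C_4. The Galois group C_4 (4T1) has order 4, so the splitting field has degree 4 over Q.

4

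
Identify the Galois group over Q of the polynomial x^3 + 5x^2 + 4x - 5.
C_3

The polynomial is an irreducible cubic over Q and its discriminant is 169 = 13^2, a perfect square. For an irreducible cubic, a square discriminant forces the Galois group to be A_3, the cyclic group of order 3.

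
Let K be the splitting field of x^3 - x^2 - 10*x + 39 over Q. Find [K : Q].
6

The degree of the splitting field over Q equals the order of the Galois group, so first determine the group. The polynomial is an irreducible cubic over Q and its discriminant is -29791, which is not a perfect square. For an irreducible cubic, a non-square discriminant gives Galois group S_3. The Galois group S_3 (3T2) has order 6, so the splitting field has degree 6 over Q.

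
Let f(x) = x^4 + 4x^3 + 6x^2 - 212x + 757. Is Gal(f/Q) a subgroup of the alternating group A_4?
Yes

The polynomial is irreducible of degree 4 over Q. Its discriminant is 176319369216 = 419904^2, a perfect square. A Galois group lies in the alternating group exactly when the discriminant is a square in Q, so the Galois group (A_4) is contained in A_4.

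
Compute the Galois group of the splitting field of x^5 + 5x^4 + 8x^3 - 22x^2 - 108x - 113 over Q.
The polynomial f is an irreducible quintic over Q, so G = Gal(f/Q) is a transitive subgroup of S_5: one of C_5 (5T1, order 5), D_5 (5T2, order 10), F_20 (5T3, order 20), A_5 (5T4, order 60) or S_5 (5T5, order 120). The discriminant of f is 2019549349, which is not a perfect square, so G is not contained in A_5. The transitive groups of degree 5 not contained in A_5 are: F_20 (5T3, order 20), S_5 (5T5, order 120). By Dedekind's theorem, for a prime p not dividing disc(f) the degrees of the irreducible factors of f mod p form the cycle type of an element of G. Factoring f modulo the first such prime p = 2, each new pattern first appears at: mod 2: f = (x^2 + x + 1)(x^3 + x + 1), pattern 3+2. No other pattern occurs in this range, so the set of observed cycle types is {3+2}. Among the candidates above, the only group containing elements of all these cycle types is S_5 (5T5) — F_20 (5T3) lacks at least one of them. Hence G = S_5 (5T5), of order 120.

5T5: S_5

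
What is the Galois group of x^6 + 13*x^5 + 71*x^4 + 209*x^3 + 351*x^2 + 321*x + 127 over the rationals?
C_6, the cyclic group of order 6

The polynomial f is an irreducible sextic over Q, so G = Gal(f/Q) is one of the 16 transitive subgroups 6T1, ..., 6T16 of S_6. The discriminant of f is -16807, which is not a perfect square, so G is not contained in A_6. The transitive groups of degree 6 not contained in A_6 are: C_6 (6T1, order 6), S_3 (6T2, order 6), D_6 (6T3, order 12), C_3 x S_3 (6T5, order 18), A_4 x C_2 (6T6, order 24), S_4 (6T8, order 24), S_3 x S_3 (6T9, order 36), S_4 x C_2 (6T11, order 48), (S_3 x S_3) : C_2 (6T13, order 72), PGL(2,5) (6T14, order 120), S_6 (6T16, order 720). By Dedekind's theorem, for a prime p not dividing disc(f) the degrees of the irreducible factors of f mod p form the cycle type of an element of G. Factoring f modulo the 37 such primes p <= 163 (skipping 7, which divides the discriminant), each new pattern first appears at: mod 2: f = (x^3 + x + 1)(x^3 + x^2 + 1), pattern 3+3; mod 3: f = (x^6 + x^5 + 2x^4 + 2x^3 + 1), pattern 6; mod 13: f = (x^2 + 7x + 11)(x^2 + 9x + 2)(x^2 + 10x + 4), pattern 2+2+2; mod 29: f = (x + 6)(x + 7)(x + 8)(x + 11)(x + 15)(x + 24), pattern 1+1+1+1+1+1. No other pattern occurs in this range, so the set of observed cycle types is {3+3, 6, 2+2+2, 1+1+1+1+1+1}. The candidates containing elements of all these cycle types are C_6 (6T1) of order 6, D_6 (6T3) of order 12, C_3 x S_3 (6T5) of order 18, A_4 x C_2 (6T6) of order 24, S_3 x S_3 (6T9) of order 36, S_4 x C_2 (6T11) of order 48, (S_3 x S_3) : C_2 (6T13) of order 72, PGL(2,5) (6T14) of order 120, S_6 (6T16) of order 720; the others are excluded. The observed types are precisely the cycle types that occur in C_6 (6T1). Each of the other remaining candidates has further cycle types, and by the Chebotarev density theorem the matching factorization patterns would occur for a proportion of primes equal to their share of the group: D_6 (6T3) additionally contains elements of type 2+2+1+1 (3 of its 12 elements, about 25% of primes); C_3 x S_3 (6T5) additionally contains elements of type 3+1+1+1 (4 of its 18 elements, about 22% of primes); A_4 x C_2 (6T6) additionally contains elements of type 2+2+1+1, 2+1+1+1+1 (6 of its 24 elements, about 25% of primes); S_3 x S_3 (6T9) additionally contains elements of type 3+1+1+1, 2+2+1+1 (13 of its 36 elements, about 36% of primes); S_4 x C_2 (6T11) additionally contains elements of type 4+2, 4+1+1, 2+2+1+1, 2+1+1+1+1 (24 of its 48 elements, about 50% of primes); (S_3 x S_3) : C_2 (6T13) additionally contains elements of type 4+2, 3+2+1, 3+1+1+1, 2+2+1+1, 2+1+1+1+1 (49 of its 72 elements, about 68% of primes); PGL(2,5) (6T14) additionally contains elements of type 5+1, 4+1+1, 2+2+1+1 (69 of its 120 elements, about 58% of primes); S_6 (6T16) additionally contains elements of type 5+1, 4+2, 4+1+1, 3+2+1, 3+1+1+1, 2+2+1+1, 2+1+1+1+1 (544 of its 720 elements, about 76% of primes). None of the 37 primes tested shows any such pattern (for each of these groups the chance of that is below 10^-4), which rules them out. Hence G = C_6 (6T1), of order 6.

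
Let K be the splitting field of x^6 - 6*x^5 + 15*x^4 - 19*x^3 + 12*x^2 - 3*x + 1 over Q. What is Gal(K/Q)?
C_6, the cyclic group of order 6

The polynomial f is an irreducible sextic over Q, so G = Gal(f/Q) is one of the 16 transitive subgroups 6T1, ..., 6T16 of S_6. The discriminant of f is -19683, which is not a perfect square, so G is not contained in A_6. The transitive groups of degree 6 not contained in A_6 are: C_6 (6T1, order 6), S_3 (6T2, order 6), D_6 (6T3, order 12), C_3 x S_3 (6T5, order 18), A_4 x C_2 (6T6, order 24), S_4 (6T8, order 24), S_3 x S_3 (6T9, order 36), S_4 x C_2 (6T11, order 48), (S_3 x S_3) : C_2 (6T13, order 72), PGL(2,5) (6T14, order 120), S_6 (6T16, order 720). By Dedekind's theorem, for a prime p not dividing disc(f) the degrees of the irreducible factors of f mod p form the cycle type of an element of G. Factoring f modulo the 37 such primes p <= 163 (skipping 3, which divides the discriminant), each new pattern first appears at: mod 2: f = (x^6 + x^4 + x^3 + x + 1), pattern 6; mod 7: f = (x^3 + 4x^2 + 3x + 2)(x^3 + 4x^2 + 3x + 4), pattern 3+3; mod 17: f = (x^2 + x + 16)(x^2 + 2x + 15)(x^2 + 8x + 9), pattern 2+2+2; mod 19: f = (x + 1)(x + 2)(x + 9)(x + 12)(x + 13)(x + 14), pattern 1+1+1+1+1+1. No other pattern occurs in this range, so the set of observed cycle types is {6, 3+3, 2+2+2, 1+1+1+1+1+1}. The candidates containing elements of all these cycle types are C_6 (6T1) of order 6, D_6 (6T3) of order 12, C_3 x S_3 (6T5) of order 18, A_4 x C_2 (6T6) of order 24, S_3 x S_3 (6T9) of order 36, S_4 x C_2 (6T11) of order 48, (S_3 x S_3) : C_2 (6T13) of order 72, PGL(2,5) (6T14) of order 120, S_6 (6T16) of order 720; the others are excluded. The observed types are precisely the cycle types that occur in C_6 (6T1). Each of the other remaining candidates has further cycle types, and by the Chebotarev density theorem the matching factorization patterns would occur for a proportion of primes equal to their share of the group: D_6 (6T3) additionally contains elements of type 2+2+1+1 (3 of its 12 elements, about 25% of primes); C_3 x S_3 (6T5) additionally contains elements of type 3+1+1+1 (4 of its 18 elements, about 22% of primes); A_4 x C_2 (6T6) additionally contains elements of type 2+2+1+1, 2+1+1+1+1 (6 of its 24 elements, about 25% of primes); S_3 x S_3 (6T9) additionally contains elements of type 3+1+1+1, 2+2+1+1 (13 of its 36 elements, about 36% of primes); S_4 x C_2 (6T11) additionally contains elements of type 4+2, 4+1+1, 2+2+1+1, 2+1+1+1+1 (24 of its 48 elements, about 50% of primes); (S_3 x S_3) : C_2 (6T13) additionally contains elements of type 4+2, 3+2+1, 3+1+1+1, 2+2+1+1, 2+1+1+1+1 (49 of its 72 elements, about 68% of primes); PGL(2,5) (6T14) additionally contains elements of type 5+1, 4+1+1, 2+2+1+1 (69 of its 120 elements, about 58% of primes); S_6 (6T16) additionally contains elements of type 5+1, 4+2, 4+1+1, 3+2+1, 3+1+1+1, 2+2+1+1, 2+1+1+1+1 (544 of its 720 elements, about 76% of primes). None of the 37 primes tested shows any such pattern (for each of these groups the chance of that is below 10^-4), which rules them out. Hence G = C_6 (6T1), of order 6.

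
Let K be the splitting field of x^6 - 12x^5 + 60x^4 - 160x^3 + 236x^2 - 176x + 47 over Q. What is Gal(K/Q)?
The polynomial f is an irreducible sextic over Q, so G = Gal(f/Q) is one of the 16 transitive subgroups 6T1, ..., 6T16 of S_6. The discriminant of f is 3356224 = 1832^2, a perfect square, so G is contained in A_6. The transitive groups of degree 6 contained in A_6 are: A_4 (6T4, order 12), S_4 (6T7, order 24), (C_3 x C_3) : C_4 (6T10, order 36), PSL(2,5) (6T12, order 60), A_6 (6T15, order 360). By Dedekind's theorem, for a prime p not dividing disc(f) the degrees of the irreducible factors of f mod p form the cycle type of an element of G. Factoring f modulo the 79 such primes p <= 419 (skipping 2, 229, which divide the discriminant), each new pattern first appears at: mod 3: f = (x^3 + x^2 + x + 2)(x^3 + 2x^2 + 1), pattern 3+3; mod 7: f = (x^2 + 3x + 1)(x^4 + 6x^3 + 6x^2 + 5x + 5), pattern 4+2; mod 23: f = (x + 7)(x + 12)(x^2 + 18x + 1)(x^2 + 20x + 20), pattern 2+2+1+1; mod 193: f = (x + 85)(x + 88)(x + 91)(x + 98)(x + 101)(x + 104), pattern 1+1+1+1+1+1. No other pattern occurs in this range, so the set of observed cycle types is {3+3, 4+2, 2+2+1+1, 1+1+1+1+1+1}. The candidates containing elements of all these cycle types are S_4 (6T7) of order 24, (C_3 x C_3) : C_4 (6T10) of order 36, A_6 (6T15) of order 360; the others are excluded. The observed types are precisely the cycle types that occur in S_4 (6T7). Each of the other remaining candidates has further cycle types, and by the Chebotarev density theorem the matching factorization patterns would occur for a proportion of primes equal to their share of the group: (C_3 x C_3) : C_4 (6T10) additionally contains elements of type 3+1+1+1 (4 of its 36 elements, about 11% of primes); A_6 (6T15) additionally contains elements of type 5+1, 3+1+1+1 (184 of its 360 elements, about 51% of primes). None of the 79 primes tested shows any such pattern (for each of these groups the chance of that is below 10^-4), which rules them out. Hence G = S_4 (6T7), of order 24.

6T7: S_4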